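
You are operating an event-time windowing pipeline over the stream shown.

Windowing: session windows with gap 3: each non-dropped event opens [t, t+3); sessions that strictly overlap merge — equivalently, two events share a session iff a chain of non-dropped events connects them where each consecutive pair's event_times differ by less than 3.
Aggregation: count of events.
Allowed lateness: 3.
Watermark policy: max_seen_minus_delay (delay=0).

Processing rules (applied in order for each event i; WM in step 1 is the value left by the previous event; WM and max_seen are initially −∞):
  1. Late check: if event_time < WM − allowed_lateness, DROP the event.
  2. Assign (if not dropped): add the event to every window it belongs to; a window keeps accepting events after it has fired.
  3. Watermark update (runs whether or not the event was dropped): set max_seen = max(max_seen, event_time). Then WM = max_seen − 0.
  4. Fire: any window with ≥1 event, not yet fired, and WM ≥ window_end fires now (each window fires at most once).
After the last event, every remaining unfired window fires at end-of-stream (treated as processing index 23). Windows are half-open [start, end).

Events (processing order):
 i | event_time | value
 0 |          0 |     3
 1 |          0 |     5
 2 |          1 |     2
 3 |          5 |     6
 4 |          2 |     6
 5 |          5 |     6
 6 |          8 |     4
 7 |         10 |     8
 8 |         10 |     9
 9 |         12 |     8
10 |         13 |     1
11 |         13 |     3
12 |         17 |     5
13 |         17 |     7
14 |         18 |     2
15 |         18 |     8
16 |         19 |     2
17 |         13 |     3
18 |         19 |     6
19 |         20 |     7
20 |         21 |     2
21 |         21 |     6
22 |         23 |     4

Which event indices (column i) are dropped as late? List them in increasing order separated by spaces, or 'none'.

i=0 t=0 v=3: → [0,3); WM=0
i=1 t=0 v=5: → [0,3); WM=0
i=2 t=1 v=2: → [0,4); WM=1
i=3 t=5 v=6: → [5,8); WM=5
i=4 t=2 v=6: → [0,5); WM=5
i=5 t=5 v=6: → [5,8); WM=5
i=6 t=8 v=4: → [8,11); WM=8
i=7 t=10 v=8: → [8,13); WM=10
i=8 t=10 v=9: → [8,13); WM=10
i=9 t=12 v=8: → [8,15); WM=12
i=10 t=13 v=1: → [8,16); WM=13
i=11 t=13 v=3: → [8,16); WM=13
i=12 t=17 v=5: → [17,20); WM=17
i=13 t=17 v=7: → [17,20); WM=17
i=14 t=18 v=2: → [17,21); WM=18
i=15 t=18 v=8: → [17,21); WM=18
i=16 t=19 v=2: → [17,22); WM=19
i=17 t=13 v=3: DROP (t<19-3); WM=19
i=18 t=19 v=6: → [17,22); WM=19
i=19 t=20 v=7: → [17,23); WM=20
i=20 t=21 v=2: → [17,24); WM=21
i=21 t=21 v=6: → [17,24); WM=21
i=22 t=23 v=4: → [17,26); WM=23

17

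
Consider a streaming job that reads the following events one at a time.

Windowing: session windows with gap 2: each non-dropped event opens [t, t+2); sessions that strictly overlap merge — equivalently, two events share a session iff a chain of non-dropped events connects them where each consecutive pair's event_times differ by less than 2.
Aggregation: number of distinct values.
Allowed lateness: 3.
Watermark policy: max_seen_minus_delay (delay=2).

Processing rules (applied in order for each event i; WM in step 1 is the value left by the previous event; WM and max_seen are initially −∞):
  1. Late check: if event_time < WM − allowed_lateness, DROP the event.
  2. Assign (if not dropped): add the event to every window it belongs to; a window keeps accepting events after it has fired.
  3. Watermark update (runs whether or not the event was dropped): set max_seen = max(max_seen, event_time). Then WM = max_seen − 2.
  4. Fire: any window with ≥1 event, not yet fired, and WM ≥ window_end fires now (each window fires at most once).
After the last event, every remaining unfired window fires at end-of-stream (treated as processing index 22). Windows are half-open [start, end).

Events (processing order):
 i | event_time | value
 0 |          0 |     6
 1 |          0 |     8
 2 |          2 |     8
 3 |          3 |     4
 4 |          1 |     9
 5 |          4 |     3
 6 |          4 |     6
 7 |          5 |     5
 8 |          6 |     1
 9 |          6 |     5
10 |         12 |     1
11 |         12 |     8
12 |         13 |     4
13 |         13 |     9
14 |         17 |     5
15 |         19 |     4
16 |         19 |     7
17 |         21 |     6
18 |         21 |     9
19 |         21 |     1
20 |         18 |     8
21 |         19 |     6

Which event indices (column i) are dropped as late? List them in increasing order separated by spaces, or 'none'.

none

i=0 t=0 v=6: → [0,2); WM=-2
i=1 t=0 v=8: → [0,2); WM=-2
i=2 t=2 v=8: → [2,4); WM=0
i=3 t=3 v=4: → [2,5); WM=1
i=4 t=1 v=9: → [0,5); WM=1
i=5 t=4 v=3: → [0,6); WM=2
i=6 t=4 v=6: → [0,6); WM=2
i=7 t=5 v=5: → [0,7); WM=3
i=8 t=6 v=1: → [0,8); WM=4
i=9 t=6 v=5: → [0,8); WM=4
i=10 t=12 v=1: → [12,14); WM=10
i=11 t=12 v=8: → [12,14); WM=10
i=12 t=13 v=4: → [12,15); WM=11
i=13 t=13 v=9: → [12,15); WM=11
i=14 t=17 v=5: → [17,19); WM=15
i=15 t=19 v=4: → [19,21); WM=17
i=16 t=19 v=7: → [19,21); WM=17
i=17 t=21 v=6: → [21,23); WM=19
i=18 t=21 v=9: → [21,23); WM=19
i=19 t=21 v=1: → [21,23); WM=19
i=20 t=18 v=8: → [17,21); WM=19
i=21 t=19 v=6: → [17,21); WM=19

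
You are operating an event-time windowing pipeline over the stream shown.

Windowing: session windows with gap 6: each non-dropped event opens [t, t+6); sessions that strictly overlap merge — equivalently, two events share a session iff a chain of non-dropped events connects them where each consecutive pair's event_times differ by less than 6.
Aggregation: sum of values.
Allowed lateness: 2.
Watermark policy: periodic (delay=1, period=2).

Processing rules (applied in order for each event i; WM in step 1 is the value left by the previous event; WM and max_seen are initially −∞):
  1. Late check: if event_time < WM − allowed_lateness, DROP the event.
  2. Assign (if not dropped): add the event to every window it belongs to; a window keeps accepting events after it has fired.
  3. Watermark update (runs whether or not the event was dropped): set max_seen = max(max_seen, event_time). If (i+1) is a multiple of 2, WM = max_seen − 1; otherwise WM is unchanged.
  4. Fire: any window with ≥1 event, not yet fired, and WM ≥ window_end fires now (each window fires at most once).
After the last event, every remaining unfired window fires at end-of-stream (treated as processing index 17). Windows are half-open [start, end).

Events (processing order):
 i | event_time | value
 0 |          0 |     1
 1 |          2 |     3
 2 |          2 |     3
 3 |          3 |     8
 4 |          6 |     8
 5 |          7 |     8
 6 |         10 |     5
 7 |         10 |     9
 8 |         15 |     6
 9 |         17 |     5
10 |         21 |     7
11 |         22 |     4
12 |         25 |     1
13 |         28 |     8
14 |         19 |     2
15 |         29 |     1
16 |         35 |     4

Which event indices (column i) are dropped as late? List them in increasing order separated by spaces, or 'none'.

i=0 t=0 v=1: → [0,6); WM=−∞
i=1 t=2 v=3: → [0,8); WM=1
i=2 t=2 v=3: → [0,8); WM=1
i=3 t=3 v=8: → [0,9); WM=2
i=4 t=6 v=8: → [0,12); WM=2
i=5 t=7 v=8: → [0,13); WM=6
i=6 t=10 v=5: → [0,16); WM=6
i=7 t=10 v=9: → [0,16); WM=9
i=8 t=15 v=6: → [0,21); WM=9
i=9 t=17 v=5: → [0,23); WM=16
i=10 t=21 v=7: → [0,27); WM=16
i=11 t=22 v=4: → [0,28); WM=21
i=12 t=25 v=1: → [0,31); WM=21
i=13 t=28 v=8: → [0,34); WM=27
i=14 t=19 v=2: DROP (t<27-2); WM=27
i=15 t=29 v=1: → [0,35); WM=28
i=16 t=35 v=4: → [35,41); WM=28

14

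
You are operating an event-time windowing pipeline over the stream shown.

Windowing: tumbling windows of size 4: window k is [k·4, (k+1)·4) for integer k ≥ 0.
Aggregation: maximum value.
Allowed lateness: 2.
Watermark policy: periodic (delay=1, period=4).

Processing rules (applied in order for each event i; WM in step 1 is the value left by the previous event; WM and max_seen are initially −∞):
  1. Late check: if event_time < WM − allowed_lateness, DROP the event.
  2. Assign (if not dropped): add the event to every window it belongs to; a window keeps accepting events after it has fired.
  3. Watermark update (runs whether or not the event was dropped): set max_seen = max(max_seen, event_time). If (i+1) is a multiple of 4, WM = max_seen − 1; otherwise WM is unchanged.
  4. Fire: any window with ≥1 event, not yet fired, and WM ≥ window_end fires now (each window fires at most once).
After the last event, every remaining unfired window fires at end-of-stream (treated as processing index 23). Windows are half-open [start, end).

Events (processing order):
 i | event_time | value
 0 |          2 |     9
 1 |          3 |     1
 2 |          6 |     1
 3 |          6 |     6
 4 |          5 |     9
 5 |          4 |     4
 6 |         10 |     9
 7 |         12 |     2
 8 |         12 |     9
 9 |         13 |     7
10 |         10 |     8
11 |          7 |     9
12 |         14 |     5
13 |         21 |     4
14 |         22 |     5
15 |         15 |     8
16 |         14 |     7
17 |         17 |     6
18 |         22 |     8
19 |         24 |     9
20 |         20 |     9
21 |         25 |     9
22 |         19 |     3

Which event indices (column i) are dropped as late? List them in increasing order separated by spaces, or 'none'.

11 16 17 20 22

i=0 t=2 v=9: → [0,4); WM=−∞
i=1 t=3 v=1: → [0,4); WM=−∞
i=2 t=6 v=1: → [4,8); WM=−∞
i=3 t=6 v=6: → [4,8); WM=5; [0,4) fires=9
i=4 t=5 v=9: → [4,8); WM=5
i=5 t=4 v=4: → [4,8); WM=5
i=6 t=10 v=9: → [8,12); WM=5
i=7 t=12 v=2: → [12,16); WM=11; [4,8) fires=9
i=8 t=12 v=9: → [12,16); WM=11
i=9 t=13 v=7: → [12,16); WM=11
i=10 t=10 v=8: → [8,12); WM=11
i=11 t=7 v=9: DROP (t<11-2); WM=12; [8,12) fires=9
i=12 t=14 v=5: → [12,16); WM=12
i=13 t=21 v=4: → [20,24); WM=12
i=14 t=22 v=5: → [20,24); WM=12
i=15 t=15 v=8: → [12,16); WM=21; [12,16) fires=9
i=16 t=14 v=7: DROP (t<21-2); WM=21
i=17 t=17 v=6: DROP (t<21-2); WM=21
i=18 t=22 v=8: → [20,24); WM=21
i=19 t=24 v=9: → [24,28); WM=23
i=20 t=20 v=9: DROP (t<23-2); WM=23
i=21 t=25 v=9: → [24,28); WM=23
i=22 t=19 v=3: DROP (t<23-2); WM=23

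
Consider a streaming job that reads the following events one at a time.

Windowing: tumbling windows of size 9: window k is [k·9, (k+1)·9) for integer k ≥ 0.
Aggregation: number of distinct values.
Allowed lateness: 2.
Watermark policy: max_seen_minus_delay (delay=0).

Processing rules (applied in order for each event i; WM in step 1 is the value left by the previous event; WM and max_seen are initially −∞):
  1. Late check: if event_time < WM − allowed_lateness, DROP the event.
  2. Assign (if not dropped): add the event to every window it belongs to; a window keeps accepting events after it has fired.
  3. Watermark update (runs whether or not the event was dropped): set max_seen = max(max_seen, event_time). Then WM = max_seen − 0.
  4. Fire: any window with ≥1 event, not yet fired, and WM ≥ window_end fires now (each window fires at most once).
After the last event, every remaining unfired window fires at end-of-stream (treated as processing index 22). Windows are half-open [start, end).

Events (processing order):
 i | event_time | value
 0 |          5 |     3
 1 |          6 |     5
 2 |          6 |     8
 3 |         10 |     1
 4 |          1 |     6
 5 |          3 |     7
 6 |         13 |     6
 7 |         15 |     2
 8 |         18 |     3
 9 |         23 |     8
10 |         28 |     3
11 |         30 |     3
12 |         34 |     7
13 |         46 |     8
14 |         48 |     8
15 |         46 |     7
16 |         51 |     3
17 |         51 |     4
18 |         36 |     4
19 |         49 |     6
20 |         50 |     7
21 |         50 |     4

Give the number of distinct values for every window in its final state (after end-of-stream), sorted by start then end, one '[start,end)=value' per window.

[0,9)=3 [9,18)=3 [18,27)=2 [27,36)=2 [45,54)=5

i=0 t=5 v=3: → [0,9); WM=5
i=1 t=6 v=5: → [0,9); WM=6
i=2 t=6 v=8: → [0,9); WM=6
i=3 t=10 v=1: → [9,18); WM=10; [0,9) fires=3
i=4 t=1 v=6: DROP (t<10-2); WM=10
i=5 t=3 v=7: DROP (t<10-2); WM=10
i=6 t=13 v=6: → [9,18); WM=13
i=7 t=15 v=2: → [9,18); WM=15
i=8 t=18 v=3: → [18,27); WM=18; [9,18) fires=3
i=9 t=23 v=8: → [18,27); WM=23
i=10 t=28 v=3: → [27,36); WM=28; [18,27) fires=2
i=11 t=30 v=3: → [27,36); WM=30
i=12 t=34 v=7: → [27,36); WM=34
i=13 t=46 v=8: → [45,54); WM=46; [27,36) fires=2
i=14 t=48 v=8: → [45,54); WM=48
i=15 t=46 v=7: → [45,54); WM=48
i=16 t=51 v=3: → [45,54); WM=51
i=17 t=51 v=4: → [45,54); WM=51
i=18 t=36 v=4: DROP (t<51-2); WM=51
i=19 t=49 v=6: → [45,54); WM=51
i=20 t=50 v=7: → [45,54); WM=51
i=21 t=50 v=4: → [45,54); WM=51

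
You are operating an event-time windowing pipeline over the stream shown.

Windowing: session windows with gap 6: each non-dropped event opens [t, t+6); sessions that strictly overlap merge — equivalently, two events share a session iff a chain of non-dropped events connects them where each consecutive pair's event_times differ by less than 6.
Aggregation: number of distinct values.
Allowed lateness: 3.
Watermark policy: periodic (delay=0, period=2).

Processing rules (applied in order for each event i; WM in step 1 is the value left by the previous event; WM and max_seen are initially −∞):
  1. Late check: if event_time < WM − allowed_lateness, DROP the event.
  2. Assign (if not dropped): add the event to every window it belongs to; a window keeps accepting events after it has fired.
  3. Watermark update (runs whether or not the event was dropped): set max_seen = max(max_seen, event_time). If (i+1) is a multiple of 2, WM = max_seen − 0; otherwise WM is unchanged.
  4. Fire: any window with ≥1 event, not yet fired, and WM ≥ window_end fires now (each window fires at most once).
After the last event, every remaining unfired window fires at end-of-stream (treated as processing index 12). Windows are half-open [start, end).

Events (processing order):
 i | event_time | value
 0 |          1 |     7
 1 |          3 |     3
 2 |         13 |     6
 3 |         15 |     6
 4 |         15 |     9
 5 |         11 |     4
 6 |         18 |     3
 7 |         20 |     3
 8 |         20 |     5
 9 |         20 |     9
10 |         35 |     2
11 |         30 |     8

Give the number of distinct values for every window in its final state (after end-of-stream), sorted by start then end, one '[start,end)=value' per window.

[1,9)=2 [13,26)=4 [30,41)=2

i=0 t=1 v=7: → [1,7); WM=−∞
i=1 t=3 v=3: → [1,9); WM=3
i=2 t=13 v=6: → [13,19); WM=3
i=3 t=15 v=6: → [13,21); WM=15
i=4 t=15 v=9: → [13,21); WM=15
i=5 t=11 v=4: DROP (t<15-3); WM=15
i=6 t=18 v=3: → [13,24); WM=15
i=7 t=20 v=3: → [13,26); WM=20
i=8 t=20 v=5: → [13,26); WM=20
i=9 t=20 v=9: → [13,26); WM=20
i=10 t=35 v=2: → [35,41); WM=20
i=11 t=30 v=8: → [30,41); WM=35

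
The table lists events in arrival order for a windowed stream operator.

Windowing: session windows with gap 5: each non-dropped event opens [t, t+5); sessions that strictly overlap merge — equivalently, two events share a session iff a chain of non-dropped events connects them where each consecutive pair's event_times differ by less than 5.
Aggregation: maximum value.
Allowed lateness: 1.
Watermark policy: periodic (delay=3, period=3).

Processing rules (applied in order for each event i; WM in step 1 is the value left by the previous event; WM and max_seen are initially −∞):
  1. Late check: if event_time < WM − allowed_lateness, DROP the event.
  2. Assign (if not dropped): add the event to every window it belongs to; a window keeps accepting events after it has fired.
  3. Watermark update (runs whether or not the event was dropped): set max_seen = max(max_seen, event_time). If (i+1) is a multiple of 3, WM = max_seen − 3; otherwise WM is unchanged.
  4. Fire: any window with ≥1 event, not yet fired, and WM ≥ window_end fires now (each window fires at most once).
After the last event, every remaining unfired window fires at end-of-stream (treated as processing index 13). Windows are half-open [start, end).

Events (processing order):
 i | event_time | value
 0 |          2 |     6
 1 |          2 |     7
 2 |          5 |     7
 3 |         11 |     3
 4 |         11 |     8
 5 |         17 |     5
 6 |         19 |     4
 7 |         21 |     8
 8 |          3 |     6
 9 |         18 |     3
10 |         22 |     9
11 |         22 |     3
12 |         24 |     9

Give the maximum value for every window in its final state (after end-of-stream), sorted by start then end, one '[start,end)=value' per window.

i=0 t=2 v=6: → [2,7); WM=−∞
i=1 t=2 v=7: → [2,7); WM=−∞
i=2 t=5 v=7: → [2,10); WM=2
i=3 t=11 v=3: → [11,16); WM=2
i=4 t=11 v=8: → [11,16); WM=2
i=5 t=17 v=5: → [17,22); WM=14
i=6 t=19 v=4: → [17,24); WM=14
i=7 t=21 v=8: → [17,26); WM=14
i=8 t=3 v=6: DROP (t<14-1); WM=18
i=9 t=18 v=3: → [17,26); WM=18
i=10 t=22 v=9: → [17,27); WM=18
i=11 t=22 v=3: → [17,27); WM=19
i=12 t=24 v=9: → [17,29); WM=19

[2,10)=7 [11,16)=8 [17,29)=9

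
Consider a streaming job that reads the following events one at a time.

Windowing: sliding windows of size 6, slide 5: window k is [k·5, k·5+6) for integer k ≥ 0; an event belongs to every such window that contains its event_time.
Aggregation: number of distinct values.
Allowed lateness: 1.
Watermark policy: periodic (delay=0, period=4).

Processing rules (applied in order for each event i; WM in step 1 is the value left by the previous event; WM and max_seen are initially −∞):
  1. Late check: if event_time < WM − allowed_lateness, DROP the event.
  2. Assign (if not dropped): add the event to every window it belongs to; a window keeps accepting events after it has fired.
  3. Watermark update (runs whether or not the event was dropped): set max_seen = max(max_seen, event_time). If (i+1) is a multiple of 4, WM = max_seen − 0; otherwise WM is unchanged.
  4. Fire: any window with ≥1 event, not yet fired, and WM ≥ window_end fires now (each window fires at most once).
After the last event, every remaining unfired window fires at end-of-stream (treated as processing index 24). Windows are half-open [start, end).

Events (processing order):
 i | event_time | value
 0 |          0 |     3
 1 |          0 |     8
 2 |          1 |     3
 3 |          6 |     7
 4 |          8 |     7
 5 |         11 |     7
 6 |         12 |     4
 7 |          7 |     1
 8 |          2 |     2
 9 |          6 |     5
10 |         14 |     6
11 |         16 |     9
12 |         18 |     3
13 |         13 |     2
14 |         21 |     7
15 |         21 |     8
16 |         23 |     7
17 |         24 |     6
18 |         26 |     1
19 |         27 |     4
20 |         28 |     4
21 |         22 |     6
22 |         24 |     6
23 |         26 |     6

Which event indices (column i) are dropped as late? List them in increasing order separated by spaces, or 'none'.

8 9 13 21 22

i=0 t=0 v=3: → [0,6); WM=−∞
i=1 t=0 v=8: → [0,6); WM=−∞
i=2 t=1 v=3: → [0,6); WM=−∞
i=3 t=6 v=7: → [5,11); WM=6; [0,6) fires=2
i=4 t=8 v=7: → [5,11); WM=6
i=5 t=11 v=7: → [10,16); WM=6
i=6 t=12 v=4: → [10,16); WM=6
i=7 t=7 v=1: → [5,11); WM=12; [5,11) fires=2
i=8 t=2 v=2: DROP (t<12-1); WM=12
i=9 t=6 v=5: DROP (t<12-1); WM=12
i=10 t=14 v=6: → [10,16); WM=12
i=11 t=16 v=9: → [15,21); WM=16; [10,16) fires=3
i=12 t=18 v=3: → [15,21); WM=16
i=13 t=13 v=2: DROP (t<16-1); WM=16
i=14 t=21 v=7: → [20,26); WM=16
i=15 t=21 v=8: → [20,26); WM=21; [15,21) fires=2
i=16 t=23 v=7: → [20,26); WM=21
i=17 t=24 v=6: → [20,26); WM=21
i=18 t=26 v=1: → [25,31); WM=21
i=19 t=27 v=4: → [25,31); WM=27; [20,26) fires=3
i=20 t=28 v=4: → [25,31); WM=27
i=21 t=22 v=6: DROP (t<27-1); WM=27
i=22 t=24 v=6: DROP (t<27-1); WM=27
i=23 t=26 v=6: → [25,31); WM=28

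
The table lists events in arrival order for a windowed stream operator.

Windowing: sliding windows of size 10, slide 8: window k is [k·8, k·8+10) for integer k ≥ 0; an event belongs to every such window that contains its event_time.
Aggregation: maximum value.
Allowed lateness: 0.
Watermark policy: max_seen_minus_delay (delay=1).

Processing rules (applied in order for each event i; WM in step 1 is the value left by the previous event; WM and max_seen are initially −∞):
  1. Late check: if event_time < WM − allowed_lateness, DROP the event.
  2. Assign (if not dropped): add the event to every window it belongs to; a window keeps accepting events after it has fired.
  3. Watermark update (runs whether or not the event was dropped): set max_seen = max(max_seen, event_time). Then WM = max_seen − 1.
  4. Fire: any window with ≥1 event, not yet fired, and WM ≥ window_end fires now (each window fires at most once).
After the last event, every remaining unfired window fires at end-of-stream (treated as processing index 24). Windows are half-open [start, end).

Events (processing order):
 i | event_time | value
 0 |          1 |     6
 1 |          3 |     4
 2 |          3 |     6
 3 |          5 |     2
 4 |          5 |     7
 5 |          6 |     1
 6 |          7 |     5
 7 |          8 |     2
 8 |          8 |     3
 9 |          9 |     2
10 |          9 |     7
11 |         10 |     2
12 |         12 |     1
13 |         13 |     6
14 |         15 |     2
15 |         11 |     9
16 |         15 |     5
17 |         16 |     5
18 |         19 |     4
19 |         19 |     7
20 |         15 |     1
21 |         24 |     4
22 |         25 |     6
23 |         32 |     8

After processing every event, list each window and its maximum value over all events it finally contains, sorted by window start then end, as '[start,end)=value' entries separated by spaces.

[0,10)=7 [8,18)=7 [16,26)=7 [24,34)=8 [32,42)=8

i=0 t=1 v=6: → [0,10); WM=0
i=1 t=3 v=4: → [0,10); WM=2
i=2 t=3 v=6: → [0,10); WM=2
i=3 t=5 v=2: → [0,10); WM=4
i=4 t=5 v=7: → [0,10); WM=4
i=5 t=6 v=1: → [0,10); WM=5
i=6 t=7 v=5: → [0,10); WM=6
i=7 t=8 v=2: → [8,18),[0,10); WM=7
i=8 t=8 v=3: → [8,18),[0,10); WM=7
i=9 t=9 v=2: → [8,18),[0,10); WM=8
i=10 t=9 v=7: → [8,18),[0,10); WM=8
i=11 t=10 v=2: → [8,18); WM=9
i=12 t=12 v=1: → [8,18); WM=11; [0,10) fires=7
i=13 t=13 v=6: → [8,18); WM=12
i=14 t=15 v=2: → [8,18); WM=14
i=15 t=11 v=9: DROP (t<14-0); WM=14
i=16 t=15 v=5: → [8,18); WM=14
i=17 t=16 v=5: → [16,26),[8,18); WM=15
i=18 t=19 v=4: → [16,26); WM=18; [8,18) fires=7
i=19 t=19 v=7: → [16,26); WM=18
i=20 t=15 v=1: DROP (t<18-0); WM=18
i=21 t=24 v=4: → [24,34),[16,26); WM=23
i=22 t=25 v=6: → [24,34),[16,26); WM=24
i=23 t=32 v=8: → [32,42),[24,34); WM=31; [16,26) fires=7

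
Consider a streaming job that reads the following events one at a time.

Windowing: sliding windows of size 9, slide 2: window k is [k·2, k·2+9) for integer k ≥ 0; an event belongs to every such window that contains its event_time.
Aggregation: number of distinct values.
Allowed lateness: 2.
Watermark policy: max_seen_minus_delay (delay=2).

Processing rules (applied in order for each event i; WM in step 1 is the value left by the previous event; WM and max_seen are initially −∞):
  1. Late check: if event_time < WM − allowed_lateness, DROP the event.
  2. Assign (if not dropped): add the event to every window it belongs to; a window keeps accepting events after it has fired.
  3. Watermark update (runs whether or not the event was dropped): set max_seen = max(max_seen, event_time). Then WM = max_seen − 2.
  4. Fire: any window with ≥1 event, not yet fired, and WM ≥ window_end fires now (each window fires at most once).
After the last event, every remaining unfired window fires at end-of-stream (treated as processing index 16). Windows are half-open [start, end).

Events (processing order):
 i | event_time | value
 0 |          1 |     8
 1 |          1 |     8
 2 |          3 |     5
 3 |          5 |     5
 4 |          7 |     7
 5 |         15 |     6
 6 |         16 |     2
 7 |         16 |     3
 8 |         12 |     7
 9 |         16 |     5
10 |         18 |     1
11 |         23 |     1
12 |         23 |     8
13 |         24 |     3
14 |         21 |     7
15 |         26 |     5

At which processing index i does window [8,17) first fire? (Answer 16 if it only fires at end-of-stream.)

11

i=0 t=1 v=8: → [0,9); WM=-1
i=1 t=1 v=8: → [0,9); WM=-1
i=2 t=3 v=5: → [2,11),[0,9); WM=1
i=3 t=5 v=5: → [4,13),[2,11),[0,9); WM=3
i=4 t=7 v=7: → [6,15),[4,13),[2,11),[0,9); WM=5
i=5 t=15 v=6: → [14,23),[12,21),[10,19),[8,17); WM=13; [0,9) fires=3 [2,11) fires=2 [4,13) fires=2
i=6 t=16 v=2: → [16,25),[14,23),[12,21),[10,19),[8,17); WM=14
i=7 t=16 v=3: → [16,25),[14,23),[12,21),[10,19),[8,17); WM=14
i=8 t=12 v=7: → [12,21),[10,19),[8,17),[6,15),[4,13); WM=14
i=9 t=16 v=5: → [16,25),[14,23),[12,21),[10,19),[8,17); WM=14
i=10 t=18 v=1: → [18,27),[16,25),[14,23),[12,21),[10,19); WM=16; [6,15) fires=1
i=11 t=23 v=1: → [22,31),[20,29),[18,27),[16,25); WM=21; [8,17) fires=5 [10,19) fires=6 [12,21) fires=6
i=12 t=23 v=8: → [22,31),[20,29),[18,27),[16,25); WM=21
i=13 t=24 v=3: → [24,33),[22,31),[20,29),[18,27),[16,25); WM=22
i=14 t=21 v=7: → [20,29),[18,27),[16,25),[14,23); WM=22
i=15 t=26 v=5: → [26,35),[24,33),[22,31),[20,29),[18,27); WM=24; [14,23) fires=6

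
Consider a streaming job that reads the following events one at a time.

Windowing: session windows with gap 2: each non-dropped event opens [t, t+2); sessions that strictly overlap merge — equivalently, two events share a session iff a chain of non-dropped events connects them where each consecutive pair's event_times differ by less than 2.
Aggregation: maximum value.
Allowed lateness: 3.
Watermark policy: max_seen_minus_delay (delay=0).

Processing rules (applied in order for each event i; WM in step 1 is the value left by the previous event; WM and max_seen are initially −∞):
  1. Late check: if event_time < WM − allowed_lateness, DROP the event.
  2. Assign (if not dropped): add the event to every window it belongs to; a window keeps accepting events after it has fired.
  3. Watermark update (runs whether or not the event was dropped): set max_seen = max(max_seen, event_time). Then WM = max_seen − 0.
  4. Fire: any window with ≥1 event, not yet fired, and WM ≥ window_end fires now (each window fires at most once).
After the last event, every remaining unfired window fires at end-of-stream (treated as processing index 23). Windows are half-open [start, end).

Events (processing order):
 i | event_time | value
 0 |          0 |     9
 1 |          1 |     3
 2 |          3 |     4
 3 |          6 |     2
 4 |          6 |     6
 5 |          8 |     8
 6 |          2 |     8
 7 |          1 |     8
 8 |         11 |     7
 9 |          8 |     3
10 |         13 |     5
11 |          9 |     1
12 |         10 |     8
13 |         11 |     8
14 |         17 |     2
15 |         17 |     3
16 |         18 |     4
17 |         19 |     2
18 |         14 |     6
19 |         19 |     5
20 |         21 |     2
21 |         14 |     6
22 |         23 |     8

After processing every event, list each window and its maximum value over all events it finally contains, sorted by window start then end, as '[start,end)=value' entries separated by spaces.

i=0 t=0 v=9: → [0,2); WM=0
i=1 t=1 v=3: → [0,3); WM=1
i=2 t=3 v=4: → [3,5); WM=3
i=3 t=6 v=2: → [6,8); WM=6
i=4 t=6 v=6: → [6,8); WM=6
i=5 t=8 v=8: → [8,10); WM=8
i=6 t=2 v=8: DROP (t<8-3); WM=8
i=7 t=1 v=8: DROP (t<8-3); WM=8
i=8 t=11 v=7: → [11,13); WM=11
i=9 t=8 v=3: → [8,10); WM=11
i=10 t=13 v=5: → [13,15); WM=13
i=11 t=9 v=1: DROP (t<13-3); WM=13
i=12 t=10 v=8: → [10,13); WM=13
i=13 t=11 v=8: → [10,13); WM=13
i=14 t=17 v=2: → [17,19); WM=17
i=15 t=17 v=3: → [17,19); WM=17
i=16 t=18 v=4: → [17,20); WM=18
i=17 t=19 v=2: → [17,21); WM=19
i=18 t=14 v=6: DROP (t<19-3); WM=19
i=19 t=19 v=5: → [17,21); WM=19
i=20 t=21 v=2: → [21,23); WM=21
i=21 t=14 v=6: DROP (t<21-3); WM=21
i=22 t=23 v=8: → [23,25); WM=23

[0,3)=9 [3,5)=4 [6,8)=6 [8,10)=8 [10,13)=8 [13,15)=5 [17,21)=5 [21,23)=2 [23,25)=8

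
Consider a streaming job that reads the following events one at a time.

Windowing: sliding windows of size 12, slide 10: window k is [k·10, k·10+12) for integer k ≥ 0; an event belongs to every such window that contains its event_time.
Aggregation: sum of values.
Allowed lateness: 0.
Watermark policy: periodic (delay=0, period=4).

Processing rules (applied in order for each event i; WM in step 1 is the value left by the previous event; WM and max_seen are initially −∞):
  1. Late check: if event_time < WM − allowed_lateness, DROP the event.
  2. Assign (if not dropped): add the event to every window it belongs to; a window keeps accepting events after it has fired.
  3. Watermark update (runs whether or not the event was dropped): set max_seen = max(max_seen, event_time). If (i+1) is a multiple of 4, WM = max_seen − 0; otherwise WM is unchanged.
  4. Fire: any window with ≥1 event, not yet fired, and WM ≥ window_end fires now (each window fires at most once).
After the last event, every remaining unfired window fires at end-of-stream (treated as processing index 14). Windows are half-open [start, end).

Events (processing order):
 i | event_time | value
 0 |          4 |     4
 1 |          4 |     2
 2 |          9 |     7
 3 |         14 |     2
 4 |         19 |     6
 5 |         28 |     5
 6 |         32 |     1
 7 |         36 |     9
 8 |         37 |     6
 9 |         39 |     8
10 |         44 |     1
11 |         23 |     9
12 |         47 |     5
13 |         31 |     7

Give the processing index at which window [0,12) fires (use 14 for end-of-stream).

3

i=0 t=4 v=4: → [0,12); WM=−∞
i=1 t=4 v=2: → [0,12); WM=−∞
i=2 t=9 v=7: → [0,12); WM=−∞
i=3 t=14 v=2: → [10,22); WM=14; [0,12) fires=13
i=4 t=19 v=6: → [10,22); WM=14
i=5 t=28 v=5: → [20,32); WM=14
i=6 t=32 v=1: → [30,42); WM=14
i=7 t=36 v=9: → [30,42); WM=36; [10,22) fires=8 [20,32) fires=5
i=8 t=37 v=6: → [30,42); WM=36
i=9 t=39 v=8: → [30,42); WM=36
i=10 t=44 v=1: → [40,52); WM=36
i=11 t=23 v=9: DROP (t<36-0); WM=44; [30,42) fires=24
i=12 t=47 v=5: → [40,52); WM=44
i=13 t=31 v=7: DROP (t<44-0); WM=44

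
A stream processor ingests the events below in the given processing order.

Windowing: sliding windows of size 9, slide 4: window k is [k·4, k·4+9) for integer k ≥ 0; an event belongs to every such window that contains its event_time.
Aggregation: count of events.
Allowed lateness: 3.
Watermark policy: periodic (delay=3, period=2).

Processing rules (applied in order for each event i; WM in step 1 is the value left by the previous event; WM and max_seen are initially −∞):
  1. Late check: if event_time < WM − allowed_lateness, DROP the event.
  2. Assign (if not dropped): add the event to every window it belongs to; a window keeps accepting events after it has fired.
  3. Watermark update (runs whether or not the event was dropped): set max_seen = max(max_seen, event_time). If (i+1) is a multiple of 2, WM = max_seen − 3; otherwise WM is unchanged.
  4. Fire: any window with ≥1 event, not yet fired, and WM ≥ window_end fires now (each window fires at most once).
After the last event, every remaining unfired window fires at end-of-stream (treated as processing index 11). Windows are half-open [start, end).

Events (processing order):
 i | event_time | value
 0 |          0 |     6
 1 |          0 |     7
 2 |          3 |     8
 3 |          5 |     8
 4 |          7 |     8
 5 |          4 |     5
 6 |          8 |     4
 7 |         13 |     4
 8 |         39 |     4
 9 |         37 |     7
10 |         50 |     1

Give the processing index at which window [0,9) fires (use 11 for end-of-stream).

7

i=0 t=0 v=6: → [0,9); WM=−∞
i=1 t=0 v=7: → [0,9); WM=-3
i=2 t=3 v=8: → [0,9); WM=-3
i=3 t=5 v=8: → [4,13),[0,9); WM=2
i=4 t=7 v=8: → [4,13),[0,9); WM=2
i=5 t=4 v=5: → [4,13),[0,9); WM=4
i=6 t=8 v=4: → [8,17),[4,13),[0,9); WM=4
i=7 t=13 v=4: → [12,21),[8,17); WM=10; [0,9) fires=7
i=8 t=39 v=4: → [36,45),[32,41); WM=10
i=9 t=37 v=7: → [36,45),[32,41); WM=36; [4,13) fires=4 [8,17) fires=2 [12,21) fires=1
i=10 t=50 v=1: → [48,57),[44,53); WM=36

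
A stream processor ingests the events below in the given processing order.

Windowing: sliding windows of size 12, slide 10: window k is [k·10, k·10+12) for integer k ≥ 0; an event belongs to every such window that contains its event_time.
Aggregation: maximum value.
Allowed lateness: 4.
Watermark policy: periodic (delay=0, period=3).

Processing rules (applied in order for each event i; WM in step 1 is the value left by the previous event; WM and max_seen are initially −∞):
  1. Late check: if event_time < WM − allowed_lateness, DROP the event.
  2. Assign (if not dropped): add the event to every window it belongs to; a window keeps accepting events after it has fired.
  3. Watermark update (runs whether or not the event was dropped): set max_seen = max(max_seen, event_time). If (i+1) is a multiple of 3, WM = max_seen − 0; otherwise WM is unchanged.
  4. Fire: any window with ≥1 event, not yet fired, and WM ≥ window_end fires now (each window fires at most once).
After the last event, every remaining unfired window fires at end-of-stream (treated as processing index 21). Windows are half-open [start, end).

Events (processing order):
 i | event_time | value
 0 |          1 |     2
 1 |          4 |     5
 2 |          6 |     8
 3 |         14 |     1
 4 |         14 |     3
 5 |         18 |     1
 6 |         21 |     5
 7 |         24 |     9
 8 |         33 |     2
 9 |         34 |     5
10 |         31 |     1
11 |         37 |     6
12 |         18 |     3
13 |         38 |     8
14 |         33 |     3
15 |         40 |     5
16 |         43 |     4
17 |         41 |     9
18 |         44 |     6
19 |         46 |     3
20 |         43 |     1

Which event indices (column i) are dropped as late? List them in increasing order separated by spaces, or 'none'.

12

i=0 t=1 v=2: → [0,12); WM=−∞
i=1 t=4 v=5: → [0,12); WM=−∞
i=2 t=6 v=8: → [0,12); WM=6
i=3 t=14 v=1: → [10,22); WM=6
i=4 t=14 v=3: → [10,22); WM=6
i=5 t=18 v=1: → [10,22); WM=18; [0,12) fires=8
i=6 t=21 v=5: → [20,32),[10,22); WM=18
i=7 t=24 v=9: → [20,32); WM=18
i=8 t=33 v=2: → [30,42); WM=33; [10,22) fires=5 [20,32) fires=9
i=9 t=34 v=5: → [30,42); WM=33
i=10 t=31 v=1: → [30,42),[20,32); WM=33
i=11 t=37 v=6: → [30,42); WM=37
i=12 t=18 v=3: DROP (t<37-4); WM=37
i=13 t=38 v=8: → [30,42); WM=37
i=14 t=33 v=3: → [30,42); WM=38
i=15 t=40 v=5: → [40,52),[30,42); WM=38
i=16 t=43 v=4: → [40,52); WM=38
i=17 t=41 v=9: → [40,52),[30,42); WM=43; [30,42) fires=9
i=18 t=44 v=6: → [40,52); WM=43
i=19 t=46 v=3: → [40,52); WM=43
i=20 t=43 v=1: → [40,52); WM=46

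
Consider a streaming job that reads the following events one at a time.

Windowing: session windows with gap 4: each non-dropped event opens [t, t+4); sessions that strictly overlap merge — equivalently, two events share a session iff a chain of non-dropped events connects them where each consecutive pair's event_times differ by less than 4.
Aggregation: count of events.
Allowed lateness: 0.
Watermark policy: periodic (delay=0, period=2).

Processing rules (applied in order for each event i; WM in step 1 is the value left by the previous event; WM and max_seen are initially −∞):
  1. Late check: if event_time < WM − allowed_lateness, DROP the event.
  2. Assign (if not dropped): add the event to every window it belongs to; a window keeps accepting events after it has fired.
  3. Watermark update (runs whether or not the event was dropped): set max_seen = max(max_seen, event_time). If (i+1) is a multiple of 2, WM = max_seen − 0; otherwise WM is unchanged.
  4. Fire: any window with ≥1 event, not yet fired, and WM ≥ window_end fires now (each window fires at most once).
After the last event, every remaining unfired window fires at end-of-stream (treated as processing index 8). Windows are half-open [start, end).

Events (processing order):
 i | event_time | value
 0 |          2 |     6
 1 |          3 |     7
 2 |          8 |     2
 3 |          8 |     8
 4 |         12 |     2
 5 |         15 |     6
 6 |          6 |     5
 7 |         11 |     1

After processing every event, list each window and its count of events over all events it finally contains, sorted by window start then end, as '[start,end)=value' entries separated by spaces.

[2,7)=2 [8,12)=2 [12,19)=2

i=0 t=2 v=6: → [2,6); WM=−∞
i=1 t=3 v=7: → [2,7); WM=3
i=2 t=8 v=2: → [8,12); WM=3
i=3 t=8 v=8: → [8,12); WM=8
i=4 t=12 v=2: → [12,16); WM=8
i=5 t=15 v=6: → [12,19); WM=15
i=6 t=6 v=5: DROP (t<15-0); WM=15
i=7 t=11 v=1: DROP (t<15-0); WM=15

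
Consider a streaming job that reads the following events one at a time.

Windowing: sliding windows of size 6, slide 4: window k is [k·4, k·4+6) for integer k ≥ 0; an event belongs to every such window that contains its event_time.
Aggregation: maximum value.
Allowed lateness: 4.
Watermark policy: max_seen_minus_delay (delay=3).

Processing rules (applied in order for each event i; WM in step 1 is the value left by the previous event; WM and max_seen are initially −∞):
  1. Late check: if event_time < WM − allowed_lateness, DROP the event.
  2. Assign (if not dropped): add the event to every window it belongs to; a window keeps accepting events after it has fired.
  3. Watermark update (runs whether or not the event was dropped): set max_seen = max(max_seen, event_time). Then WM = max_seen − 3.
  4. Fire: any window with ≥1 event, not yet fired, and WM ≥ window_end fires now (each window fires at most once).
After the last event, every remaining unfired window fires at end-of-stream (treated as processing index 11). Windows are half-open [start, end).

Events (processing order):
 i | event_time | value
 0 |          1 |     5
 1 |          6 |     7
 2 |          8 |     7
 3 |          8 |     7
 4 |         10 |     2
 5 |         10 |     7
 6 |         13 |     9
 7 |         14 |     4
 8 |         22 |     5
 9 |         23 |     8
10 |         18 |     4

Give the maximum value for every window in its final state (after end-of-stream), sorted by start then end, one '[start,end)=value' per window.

[0,6)=5 [4,10)=7 [8,14)=9 [12,18)=9 [16,22)=4 [20,26)=8

i=0 t=1 v=5: → [0,6); WM=-2
i=1 t=6 v=7: → [4,10); WM=3
i=2 t=8 v=7: → [8,14),[4,10); WM=5
i=3 t=8 v=7: → [8,14),[4,10); WM=5
i=4 t=10 v=2: → [8,14); WM=7; [0,6) fires=5
i=5 t=10 v=7: → [8,14); WM=7
i=6 t=13 v=9: → [12,18),[8,14); WM=10; [4,10) fires=7
i=7 t=14 v=4: → [12,18); WM=11
i=8 t=22 v=5: → [20,26); WM=19; [8,14) fires=9 [12,18) fires=9
i=9 t=23 v=8: → [20,26); WM=20
i=10 t=18 v=4: → [16,22); WM=20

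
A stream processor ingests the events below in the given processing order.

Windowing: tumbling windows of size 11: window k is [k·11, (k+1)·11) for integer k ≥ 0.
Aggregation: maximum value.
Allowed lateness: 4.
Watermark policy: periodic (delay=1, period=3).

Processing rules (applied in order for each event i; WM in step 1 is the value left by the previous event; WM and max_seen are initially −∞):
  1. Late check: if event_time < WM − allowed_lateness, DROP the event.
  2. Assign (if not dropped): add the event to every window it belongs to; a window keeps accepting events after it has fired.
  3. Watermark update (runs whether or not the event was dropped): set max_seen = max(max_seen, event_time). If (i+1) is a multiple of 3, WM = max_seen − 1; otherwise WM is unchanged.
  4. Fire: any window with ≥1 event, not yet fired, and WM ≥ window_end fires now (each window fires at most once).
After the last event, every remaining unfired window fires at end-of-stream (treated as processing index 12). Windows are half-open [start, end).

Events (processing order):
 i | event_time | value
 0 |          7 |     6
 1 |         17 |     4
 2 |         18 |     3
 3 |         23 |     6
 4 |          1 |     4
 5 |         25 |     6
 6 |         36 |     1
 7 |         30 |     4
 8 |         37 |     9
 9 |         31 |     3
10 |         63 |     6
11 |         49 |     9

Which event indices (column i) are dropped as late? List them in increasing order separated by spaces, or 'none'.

i=0 t=7 v=6: → [0,11); WM=−∞
i=1 t=17 v=4: → [11,22); WM=−∞
i=2 t=18 v=3: → [11,22); WM=17; [0,11) fires=6
i=3 t=23 v=6: → [22,33); WM=17
i=4 t=1 v=4: DROP (t<17-4); WM=17
i=5 t=25 v=6: → [22,33); WM=24; [11,22) fires=4
i=6 t=36 v=1: → [33,44); WM=24
i=7 t=30 v=4: → [22,33); WM=24
i=8 t=37 v=9: → [33,44); WM=36; [22,33) fires=6
i=9 t=31 v=3: DROP (t<36-4); WM=36
i=10 t=63 v=6: → [55,66); WM=36
i=11 t=49 v=9: → [44,55); WM=62; [33,44) fires=9 [44,55) fires=9

4 9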